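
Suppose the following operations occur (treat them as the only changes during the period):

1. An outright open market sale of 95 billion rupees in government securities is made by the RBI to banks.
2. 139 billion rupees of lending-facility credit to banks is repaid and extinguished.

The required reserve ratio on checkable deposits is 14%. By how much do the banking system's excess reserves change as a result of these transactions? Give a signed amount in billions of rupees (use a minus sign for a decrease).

OMO sale (to banks) 95 billion rupees: reserves −95B, deposits 0.
Discount-window repayment 139 billion rupees: reserves −139B, deposits 0.
Totals: Δreserves = −234B, Δdeposits = 0.
Δrequired reserves = 14% × 0 = 0.
Δexcess reserves = Δreserves − Δrequired = −234B − (0) = -234 billion.

-234 billion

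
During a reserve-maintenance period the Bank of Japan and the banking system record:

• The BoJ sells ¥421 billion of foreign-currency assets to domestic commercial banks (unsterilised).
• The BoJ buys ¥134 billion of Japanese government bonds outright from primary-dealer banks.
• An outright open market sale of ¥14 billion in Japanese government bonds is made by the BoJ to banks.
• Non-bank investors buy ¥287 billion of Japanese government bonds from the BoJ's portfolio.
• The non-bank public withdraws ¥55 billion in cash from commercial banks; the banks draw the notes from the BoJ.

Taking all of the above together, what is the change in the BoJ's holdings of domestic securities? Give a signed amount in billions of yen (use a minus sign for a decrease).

-¥167 billion

BoJ balance sheet:
  Assets:      Securities −¥167B, Foreign assets −¥421B
  Liabilities: Bank reserves −¥643B, Currency in circulation +¥55B
So the change in the BoJ's holdings of domestic securities is -¥167 billion.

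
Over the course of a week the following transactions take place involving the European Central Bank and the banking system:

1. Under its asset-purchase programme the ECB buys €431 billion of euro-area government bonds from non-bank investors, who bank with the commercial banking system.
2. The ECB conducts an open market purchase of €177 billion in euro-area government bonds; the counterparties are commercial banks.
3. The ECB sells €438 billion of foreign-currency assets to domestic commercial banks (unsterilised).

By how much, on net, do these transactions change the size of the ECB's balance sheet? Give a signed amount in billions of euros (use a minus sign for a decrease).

+€170 billion

Asset purchase (from non-banks) €431 billion: an ECB asset is acquired → +€431B.
OMO purchase (from banks) €177 billion: an ECB asset is acquired → +€177B.
FX sale €438 billion: an ECB asset is shed → −€438B.
Net: 431 + 177 − 438 = +€170 billion.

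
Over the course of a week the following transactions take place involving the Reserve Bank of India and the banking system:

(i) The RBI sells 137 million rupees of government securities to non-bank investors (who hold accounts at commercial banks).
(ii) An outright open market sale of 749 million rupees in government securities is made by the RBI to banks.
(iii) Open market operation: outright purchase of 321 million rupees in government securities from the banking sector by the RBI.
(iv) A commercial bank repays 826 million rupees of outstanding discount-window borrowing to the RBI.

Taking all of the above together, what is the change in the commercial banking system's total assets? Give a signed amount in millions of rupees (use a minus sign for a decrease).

Asset sale (to non-banks) 137 million rupees: bank balance sheets shrink → −137M.
OMO sale (to banks) 749 million rupees: just an asset swap on bank balance sheets → 0.
OMO purchase (from banks) 321 million rupees: just an asset swap on bank balance sheets → 0.
Discount-window repayment 826 million rupees: bank balance sheets shrink → −826M.
Net: −137 + 0 + 0 − 826 = -963 million.

-963 million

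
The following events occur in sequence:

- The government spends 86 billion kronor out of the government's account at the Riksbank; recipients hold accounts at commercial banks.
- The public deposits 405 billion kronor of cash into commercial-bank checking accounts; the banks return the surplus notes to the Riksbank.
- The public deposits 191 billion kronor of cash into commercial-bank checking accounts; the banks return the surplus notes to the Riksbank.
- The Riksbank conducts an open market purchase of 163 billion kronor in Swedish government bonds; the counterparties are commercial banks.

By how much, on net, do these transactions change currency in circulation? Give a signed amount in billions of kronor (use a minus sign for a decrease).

-596 billion

Riksbank balance sheet:
  Assets:      Securities +163B
  Liabilities: Bank reserves +845B, Currency in circulation −596B, Government deposits −86B
Commercial banking system:
  Assets:      Reserves at CB +845B, Securities −163B
  Liabilities: Checkable deposits +682B
So the change in currency in circulation is -596 billion.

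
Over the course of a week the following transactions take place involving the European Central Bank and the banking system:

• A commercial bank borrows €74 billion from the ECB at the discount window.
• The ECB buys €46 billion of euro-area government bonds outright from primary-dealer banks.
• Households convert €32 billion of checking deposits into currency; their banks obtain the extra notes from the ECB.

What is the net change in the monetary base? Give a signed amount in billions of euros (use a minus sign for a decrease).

ECB balance sheet:
  Assets:      Securities +€46B, Loans to banks +€74B
  Liabilities: Bank reserves +€88B, Currency in circulation +€32B
Monetary base = currency + reserves: +€32B + (+€88B) = +€120 billion.

+€120 billion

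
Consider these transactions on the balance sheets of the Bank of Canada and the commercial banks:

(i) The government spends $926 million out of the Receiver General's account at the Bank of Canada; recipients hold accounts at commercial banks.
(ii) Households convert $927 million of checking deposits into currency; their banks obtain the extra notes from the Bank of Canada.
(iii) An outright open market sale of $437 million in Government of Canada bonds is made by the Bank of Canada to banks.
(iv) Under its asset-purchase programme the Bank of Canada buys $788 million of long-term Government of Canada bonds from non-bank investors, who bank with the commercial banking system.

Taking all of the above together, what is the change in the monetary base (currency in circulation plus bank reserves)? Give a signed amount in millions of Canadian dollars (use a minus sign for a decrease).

Government spending $926 million: a non-base liability converts back to reserves → +$926M.
Currency withdrawal $927 million: just a shift between currency and reserves — both are base money → 0.
OMO sale (to banks) $437 million: Bank of Canada balance sheet contracts → −$437M.
Asset purchase (from non-banks) $788 million: Bank of Canada balance sheet expands → +$788M.
Net: 926 + 0 − 437 + 788 = +$1277 million.

+$1277 million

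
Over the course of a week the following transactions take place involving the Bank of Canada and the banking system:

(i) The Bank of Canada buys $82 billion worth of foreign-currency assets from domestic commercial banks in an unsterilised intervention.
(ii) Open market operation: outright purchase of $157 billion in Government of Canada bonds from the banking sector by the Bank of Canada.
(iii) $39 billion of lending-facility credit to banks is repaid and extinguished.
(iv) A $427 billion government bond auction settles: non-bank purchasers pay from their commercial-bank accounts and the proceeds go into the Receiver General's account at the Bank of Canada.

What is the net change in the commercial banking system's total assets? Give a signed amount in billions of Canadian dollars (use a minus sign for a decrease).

-$466 billion

FX purchase $82 billion: just an asset swap on bank balance sheets → 0.
OMO purchase (from banks) $157 billion: just an asset swap on bank balance sheets → 0.
Discount-window repayment $39 billion: bank balance sheets shrink → −$39B.
Government account inflow $427 billion: bank balance sheets shrink → −$427B.
Net: 0 + 0 − 39 − 427 = -$466 billion.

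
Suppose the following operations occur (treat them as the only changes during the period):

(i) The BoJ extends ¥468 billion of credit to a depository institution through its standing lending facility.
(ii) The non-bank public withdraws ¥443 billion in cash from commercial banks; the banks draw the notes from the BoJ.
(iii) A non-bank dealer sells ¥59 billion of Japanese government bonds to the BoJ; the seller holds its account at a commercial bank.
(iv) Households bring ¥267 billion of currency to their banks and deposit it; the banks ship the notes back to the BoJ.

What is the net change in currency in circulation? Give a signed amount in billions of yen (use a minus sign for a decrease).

BoJ balance sheet:
  Assets:      Securities +¥59B, Loans to banks +¥468B
  Liabilities: Bank reserves +¥351B, Currency in circulation +¥176B
Commercial banking system:
  Assets:      Reserves at CB +¥351B
  Liabilities: Checkable deposits −¥117B, Borrowings from CB +¥468B
So the change in currency in circulation is +¥176 billion.

+¥176 billion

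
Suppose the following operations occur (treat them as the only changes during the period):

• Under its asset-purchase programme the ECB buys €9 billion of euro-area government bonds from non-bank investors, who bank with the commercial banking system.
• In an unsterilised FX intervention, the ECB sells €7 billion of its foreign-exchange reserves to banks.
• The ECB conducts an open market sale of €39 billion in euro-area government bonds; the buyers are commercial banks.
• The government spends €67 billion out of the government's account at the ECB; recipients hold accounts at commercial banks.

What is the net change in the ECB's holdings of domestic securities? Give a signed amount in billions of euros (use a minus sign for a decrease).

Asset purchase (from non-banks) €9 billion: securities added to the ECB's portfolio → +€9B.
FX sale €7 billion: the ECB's securities portfolio is untouched → 0.
OMO sale (to banks) €39 billion: securities removed from the ECB's portfolio → −€39B.
Government spending €67 billion: the ECB's securities portfolio is untouched → 0.
Net: 9 + 0 − 39 + 0 = -€30 billion.

-€30 billion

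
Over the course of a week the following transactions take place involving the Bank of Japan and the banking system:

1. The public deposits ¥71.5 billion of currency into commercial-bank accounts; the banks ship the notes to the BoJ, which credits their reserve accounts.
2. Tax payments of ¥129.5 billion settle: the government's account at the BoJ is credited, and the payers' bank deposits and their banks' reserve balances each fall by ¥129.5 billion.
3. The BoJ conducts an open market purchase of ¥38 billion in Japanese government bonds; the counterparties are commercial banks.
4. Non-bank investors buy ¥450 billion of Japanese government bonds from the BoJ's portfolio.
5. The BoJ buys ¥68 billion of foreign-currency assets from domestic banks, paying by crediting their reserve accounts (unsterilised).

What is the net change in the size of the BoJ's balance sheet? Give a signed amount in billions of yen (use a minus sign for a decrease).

Currency deposit ¥71.5 billion: only the composition of liabilities changes → 0.
Government account inflow ¥129.5 billion: only the composition of liabilities changes → 0.
OMO purchase (from banks) ¥38 billion: a BoJ asset is acquired → +¥38B.
Asset sale (to non-banks) ¥450 billion: a BoJ asset is shed → −¥450B.
FX purchase ¥68 billion: a BoJ asset is acquired → +¥68B.
Net: 0 + 0 + 38 − 450 + 68 = -¥344 billion.

-¥344 billion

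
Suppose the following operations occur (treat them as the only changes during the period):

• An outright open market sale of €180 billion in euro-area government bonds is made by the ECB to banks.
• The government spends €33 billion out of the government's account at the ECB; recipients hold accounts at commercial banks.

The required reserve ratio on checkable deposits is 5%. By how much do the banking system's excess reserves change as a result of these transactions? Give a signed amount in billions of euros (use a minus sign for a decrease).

-€148.65 billion

OMO sale (to banks) €180 billion: reserves −€180B, deposits 0.
Government spending €33 billion: reserves +€33B, deposits +€33B.
Totals: Δreserves = −€147B, Δdeposits = +€33B.
Δrequired reserves = 5% × +€33B = +€1.65B.
Δexcess reserves = Δreserves − Δrequired = −€147B − (+€1.65B) = -€148.65 billion.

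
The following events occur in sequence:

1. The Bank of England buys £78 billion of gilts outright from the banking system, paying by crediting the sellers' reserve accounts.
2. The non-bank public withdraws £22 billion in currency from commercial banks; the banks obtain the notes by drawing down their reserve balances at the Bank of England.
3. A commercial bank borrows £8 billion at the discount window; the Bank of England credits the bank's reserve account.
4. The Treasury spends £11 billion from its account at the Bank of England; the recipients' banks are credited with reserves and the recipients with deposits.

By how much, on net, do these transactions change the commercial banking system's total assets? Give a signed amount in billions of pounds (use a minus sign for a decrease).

-£3 billion

OMO purchase (from banks) £78 billion: just an asset swap on bank balance sheets → 0.
Currency withdrawal £22 billion: bank balance sheets shrink → −£22B.
Discount-window loan £8 billion: bank balance sheets expand → +£8B.
Government spending £11 billion: bank balance sheets expand → +£11B.
Net: 0 − 22 + 8 + 11 = -£3 billion.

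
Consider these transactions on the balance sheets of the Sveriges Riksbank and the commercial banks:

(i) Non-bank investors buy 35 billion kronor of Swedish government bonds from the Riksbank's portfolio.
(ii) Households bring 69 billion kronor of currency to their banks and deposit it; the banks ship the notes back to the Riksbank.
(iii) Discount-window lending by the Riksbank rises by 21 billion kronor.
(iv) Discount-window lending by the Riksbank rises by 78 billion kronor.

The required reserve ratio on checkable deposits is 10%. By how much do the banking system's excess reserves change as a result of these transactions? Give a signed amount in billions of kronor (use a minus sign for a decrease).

Asset sale (to non-banks) 35 billion kronor: reserves −35B, deposits −35B.
Currency deposit 69 billion kronor: reserves +69B, deposits +69B.
Discount-window loan 21 billion kronor: reserves +21B, deposits 0.
Discount-window loan 78 billion kronor: reserves +78B, deposits 0.
Totals: Δreserves = +133B, Δdeposits = +34B.
Δrequired reserves = 10% × +34B = +3.4B.
Δexcess reserves = Δreserves − Δrequired = +133B − (+3.4B) = +129.6 billion.

+129.6 billion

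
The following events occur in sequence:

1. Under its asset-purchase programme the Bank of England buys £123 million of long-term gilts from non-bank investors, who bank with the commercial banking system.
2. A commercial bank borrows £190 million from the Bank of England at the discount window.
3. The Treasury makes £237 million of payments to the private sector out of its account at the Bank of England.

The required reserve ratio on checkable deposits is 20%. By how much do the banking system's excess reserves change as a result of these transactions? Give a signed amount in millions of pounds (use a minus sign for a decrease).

+£478 million

Asset purchase (from non-banks) £123 million: reserves +£123M, deposits +£123M.
Discount-window loan £190 million: reserves +£190M, deposits 0.
Government spending £237 million: reserves +£237M, deposits +£237M.
Totals: Δreserves = +£550M, Δdeposits = +£360M.
Δrequired reserves = 20% × +£360M = +£72M.
Δexcess reserves = Δreserves − Δrequired = +£550M − (+£72M) = +£478 million.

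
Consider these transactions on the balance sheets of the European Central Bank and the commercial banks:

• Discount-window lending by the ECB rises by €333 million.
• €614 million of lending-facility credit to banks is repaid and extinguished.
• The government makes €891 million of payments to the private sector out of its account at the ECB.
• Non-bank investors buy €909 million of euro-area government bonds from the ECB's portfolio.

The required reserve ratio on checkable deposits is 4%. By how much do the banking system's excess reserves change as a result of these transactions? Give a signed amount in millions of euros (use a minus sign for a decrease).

-€298.28 million

Discount-window loan €333 million: reserves +€333M, deposits 0.
Discount-window repayment €614 million: reserves −€614M, deposits 0.
Government spending €891 million: reserves +€891M, deposits +€891M.
Asset sale (to non-banks) €909 million: reserves −€909M, deposits −€909M.
Totals: Δreserves = −€299M, Δdeposits = −€18M.
Δrequired reserves = 4% × −€18M = −€0.72M.
Δexcess reserves = Δreserves − Δrequired = −€299M − (−€0.72M) = -€298.28 million.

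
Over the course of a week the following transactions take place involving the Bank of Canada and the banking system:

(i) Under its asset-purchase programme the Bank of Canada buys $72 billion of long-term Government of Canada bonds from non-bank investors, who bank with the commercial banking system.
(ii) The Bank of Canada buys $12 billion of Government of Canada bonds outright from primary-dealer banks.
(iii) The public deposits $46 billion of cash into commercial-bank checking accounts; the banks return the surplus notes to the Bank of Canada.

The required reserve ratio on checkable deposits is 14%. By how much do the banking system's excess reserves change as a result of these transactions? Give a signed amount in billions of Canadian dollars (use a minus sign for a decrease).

Asset purchase (from non-banks) $72 billion: reserves +$72B, deposits +$72B.
OMO purchase (from banks) $12 billion: reserves +$12B, deposits 0.
Currency deposit $46 billion: reserves +$46B, deposits +$46B.
Totals: Δreserves = +$130B, Δdeposits = +$118B.
Δrequired reserves = 14% × +$118B = +$16.52B.
Δexcess reserves = Δreserves − Δrequired = +$130B − (+$16.52B) = +$113.48 billion.

+$113.48 billion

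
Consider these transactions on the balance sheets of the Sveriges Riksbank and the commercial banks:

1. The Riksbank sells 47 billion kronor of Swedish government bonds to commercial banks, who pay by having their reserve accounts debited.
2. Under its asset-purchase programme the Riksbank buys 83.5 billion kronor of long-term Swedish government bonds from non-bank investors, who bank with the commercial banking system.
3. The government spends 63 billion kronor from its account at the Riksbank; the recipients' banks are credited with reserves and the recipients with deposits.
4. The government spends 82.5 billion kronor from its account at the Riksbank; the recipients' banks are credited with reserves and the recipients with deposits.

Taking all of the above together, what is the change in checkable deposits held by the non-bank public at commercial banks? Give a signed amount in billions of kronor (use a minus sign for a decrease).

+229 billion

OMO sale (to banks) 47 billion kronor: the counterparty is a bank, so public deposits are unchanged → 0.
Asset purchase (from non-banks) 83.5 billion kronor: non-bank counterparties' bank balances rise → +83.5B.
Government spending 63 billion kronor: non-bank counterparties' bank balances rise → +63B.
Government spending 82.5 billion kronor: non-bank counterparties' bank balances rise → +82.5B.
Net: 0 + 83.5 + 63 + 82.5 = +229 billion.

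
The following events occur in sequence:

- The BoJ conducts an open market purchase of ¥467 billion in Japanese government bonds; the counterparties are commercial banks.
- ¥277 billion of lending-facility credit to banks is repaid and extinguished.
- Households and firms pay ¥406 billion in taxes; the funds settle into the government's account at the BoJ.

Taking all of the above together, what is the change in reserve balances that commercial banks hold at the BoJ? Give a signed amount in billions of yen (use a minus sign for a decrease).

OMO purchase (from banks) ¥467 billion: the BoJ pays by crediting reserve accounts → +¥467B.
Discount-window repayment ¥277 billion: repayment is debited from reserves → −¥277B.
Government account inflow ¥406 billion: funds move from bank reserves into the government account → −¥406B.
Net: 467 − 277 − 406 = -¥216 billion.

-¥216 billion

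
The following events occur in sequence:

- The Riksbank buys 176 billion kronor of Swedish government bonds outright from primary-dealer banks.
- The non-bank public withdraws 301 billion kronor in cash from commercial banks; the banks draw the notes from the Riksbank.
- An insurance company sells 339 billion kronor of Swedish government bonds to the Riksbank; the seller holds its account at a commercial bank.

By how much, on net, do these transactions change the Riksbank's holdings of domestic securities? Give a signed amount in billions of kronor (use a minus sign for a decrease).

OMO purchase (from banks) 176 billion kronor: securities added to the Riksbank's portfolio → +176B.
Currency withdrawal 301 billion kronor: the Riksbank's securities portfolio is untouched → 0.
Asset purchase (from non-banks) 339 billion kronor: securities added to the Riksbank's portfolio → +339B.
Net: 176 + 0 + 339 = +515 billion.

+515 billion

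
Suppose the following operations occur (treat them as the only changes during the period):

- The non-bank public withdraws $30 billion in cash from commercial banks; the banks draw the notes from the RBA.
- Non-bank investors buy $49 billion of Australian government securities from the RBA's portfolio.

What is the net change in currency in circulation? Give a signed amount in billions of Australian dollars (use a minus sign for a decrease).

+$30 billion

Currency withdrawal $30 billion: notes leave the central bank → +$30B.
Asset sale (to non-banks) $49 billion: no currency enters or leaves circulation → 0.
Net: 30 + 0 = +$30 billion.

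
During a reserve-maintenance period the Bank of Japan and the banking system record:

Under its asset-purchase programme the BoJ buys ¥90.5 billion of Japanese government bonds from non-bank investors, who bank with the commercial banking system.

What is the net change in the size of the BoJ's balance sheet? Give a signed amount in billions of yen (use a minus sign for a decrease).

BoJ balance sheet:
  Assets:      Securities +¥90.5B
  Liabilities: Bank reserves +¥90.5B
Change in total BoJ assets = +¥90.5 billion.

+¥90.5 billion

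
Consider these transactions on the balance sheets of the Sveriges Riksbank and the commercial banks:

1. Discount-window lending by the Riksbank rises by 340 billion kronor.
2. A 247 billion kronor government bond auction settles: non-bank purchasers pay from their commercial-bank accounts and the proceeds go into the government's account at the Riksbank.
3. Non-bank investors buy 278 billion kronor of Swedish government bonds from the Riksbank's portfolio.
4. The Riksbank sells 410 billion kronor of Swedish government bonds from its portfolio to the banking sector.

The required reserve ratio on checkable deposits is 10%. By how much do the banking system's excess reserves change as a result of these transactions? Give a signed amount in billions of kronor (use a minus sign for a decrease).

-542.5 billion

Discount-window loan 340 billion kronor: reserves +340B, deposits 0.
Government account inflow 247 billion kronor: reserves −247B, deposits −247B.
Asset sale (to non-banks) 278 billion kronor: reserves −278B, deposits −278B.
OMO sale (to banks) 410 billion kronor: reserves −410B, deposits 0.
Totals: Δreserves = −595B, Δdeposits = −525B.
Δrequired reserves = 10% × −525B = −52.5B.
Δexcess reserves = Δreserves − Δrequired = −595B − (−52.5B) = -542.5 billion.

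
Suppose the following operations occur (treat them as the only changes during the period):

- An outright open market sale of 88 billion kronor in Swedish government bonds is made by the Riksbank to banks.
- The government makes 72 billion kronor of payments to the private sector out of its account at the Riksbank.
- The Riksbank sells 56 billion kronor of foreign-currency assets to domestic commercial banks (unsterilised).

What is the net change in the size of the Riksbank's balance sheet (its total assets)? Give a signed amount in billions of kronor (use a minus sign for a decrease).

-144 billion

OMO sale (to banks) 88 billion kronor: a Riksbank asset is shed → −88B.
Government spending 72 billion kronor: only the composition of liabilities changes → 0.
FX sale 56 billion kronor: a Riksbank asset is shed → −56B.
Net: −88 + 0 − 56 = -144 billion.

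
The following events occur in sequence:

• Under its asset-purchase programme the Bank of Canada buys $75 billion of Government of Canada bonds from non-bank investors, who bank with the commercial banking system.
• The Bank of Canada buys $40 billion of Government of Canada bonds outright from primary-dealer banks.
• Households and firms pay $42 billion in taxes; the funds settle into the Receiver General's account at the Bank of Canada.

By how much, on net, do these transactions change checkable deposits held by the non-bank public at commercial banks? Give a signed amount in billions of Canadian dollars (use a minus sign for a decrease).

Asset purchase (from non-banks) $75 billion: non-bank counterparties' bank balances rise → +$75B.
OMO purchase (from banks) $40 billion: the counterparty is a bank, so public deposits are unchanged → 0.
Government account inflow $42 billion: non-bank counterparties' bank balances fall → −$42B.
Net: 75 + 0 − 42 = +$33 billion.

+$33 billion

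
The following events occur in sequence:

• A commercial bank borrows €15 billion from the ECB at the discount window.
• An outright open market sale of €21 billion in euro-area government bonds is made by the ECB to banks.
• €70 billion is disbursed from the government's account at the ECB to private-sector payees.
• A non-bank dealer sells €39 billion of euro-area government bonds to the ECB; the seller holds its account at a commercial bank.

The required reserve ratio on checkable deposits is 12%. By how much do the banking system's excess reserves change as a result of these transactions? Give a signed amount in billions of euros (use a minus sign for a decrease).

Discount-window loan €15 billion: reserves +€15B, deposits 0.
OMO sale (to banks) €21 billion: reserves −€21B, deposits 0.
Government spending €70 billion: reserves +€70B, deposits +€70B.
Asset purchase (from non-banks) €39 billion: reserves +€39B, deposits +€39B.
Totals: Δreserves = +€103B, Δdeposits = +€109B.
Δrequired reserves = 12% × +€109B = +€13.08B.
Δexcess reserves = Δreserves − Δrequired = +€103B − (+€13.08B) = +€89.92 billion.

+€89.92 billion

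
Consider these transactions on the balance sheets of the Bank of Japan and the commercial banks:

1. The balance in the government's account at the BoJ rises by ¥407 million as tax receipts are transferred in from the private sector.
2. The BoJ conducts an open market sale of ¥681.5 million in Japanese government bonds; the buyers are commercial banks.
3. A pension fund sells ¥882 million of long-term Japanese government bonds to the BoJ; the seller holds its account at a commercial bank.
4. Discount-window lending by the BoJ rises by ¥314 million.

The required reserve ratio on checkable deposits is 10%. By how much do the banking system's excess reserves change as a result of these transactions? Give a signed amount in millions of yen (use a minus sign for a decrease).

+¥60 million

Government account inflow ¥407 million: reserves −¥407M, deposits −¥407M.
OMO sale (to banks) ¥681.5 million: reserves −¥681.5M, deposits 0.
Asset purchase (from non-banks) ¥882 million: reserves +¥882M, deposits +¥882M.
Discount-window loan ¥314 million: reserves +¥314M, deposits 0.
Totals: Δreserves = +¥107.5M, Δdeposits = +¥475M.
Δrequired reserves = 10% × +¥475M = +¥47.5M.
Δexcess reserves = Δreserves − Δrequired = +¥107.5M − (+¥47.5M) = +¥60 million.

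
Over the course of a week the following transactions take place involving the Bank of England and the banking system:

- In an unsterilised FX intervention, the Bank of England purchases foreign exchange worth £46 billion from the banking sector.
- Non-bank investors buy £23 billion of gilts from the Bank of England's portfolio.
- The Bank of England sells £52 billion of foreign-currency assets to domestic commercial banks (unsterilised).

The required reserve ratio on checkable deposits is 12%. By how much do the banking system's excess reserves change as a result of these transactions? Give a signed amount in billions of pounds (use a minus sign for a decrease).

-£26.24 billion

FX purchase £46 billion: reserves +£46B, deposits 0.
Asset sale (to non-banks) £23 billion: reserves −£23B, deposits −£23B.
FX sale £52 billion: reserves −£52B, deposits 0.
Totals: Δreserves = −£29B, Δdeposits = −£23B.
Δrequired reserves = 12% × −£23B = −£2.76B.
Δexcess reserves = Δreserves − Δrequired = −£29B − (−£2.76B) = -£26.24 billion.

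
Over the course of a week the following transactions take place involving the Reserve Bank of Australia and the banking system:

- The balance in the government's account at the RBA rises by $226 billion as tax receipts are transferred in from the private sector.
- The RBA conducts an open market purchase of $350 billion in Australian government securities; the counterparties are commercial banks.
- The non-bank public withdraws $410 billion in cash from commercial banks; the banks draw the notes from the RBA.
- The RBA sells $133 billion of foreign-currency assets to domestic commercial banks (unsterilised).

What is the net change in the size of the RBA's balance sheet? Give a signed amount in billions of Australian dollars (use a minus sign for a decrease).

RBA balance sheet:
  Assets:      Securities +$350B, Foreign assets −$133B
  Liabilities: Bank reserves −$419B, Currency in circulation +$410B, Government deposits +$226B
Change in total RBA assets = +$217 billion.

+$217 billion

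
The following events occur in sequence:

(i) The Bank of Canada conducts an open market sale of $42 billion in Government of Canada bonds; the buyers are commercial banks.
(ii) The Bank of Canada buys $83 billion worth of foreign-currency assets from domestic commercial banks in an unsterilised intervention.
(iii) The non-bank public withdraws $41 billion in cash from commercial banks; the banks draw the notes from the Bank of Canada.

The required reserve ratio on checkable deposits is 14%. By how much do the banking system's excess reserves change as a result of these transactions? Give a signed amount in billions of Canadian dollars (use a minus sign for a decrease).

OMO sale (to banks) $42 billion: reserves −$42B, deposits 0.
FX purchase $83 billion: reserves +$83B, deposits 0.
Currency withdrawal $41 billion: reserves −$41B, deposits −$41B.
Totals: Δreserves = 0, Δdeposits = −$41B.
Δrequired reserves = 14% × −$41B = −$5.74B.
Δexcess reserves = Δreserves − Δrequired = 0 − (−$5.74B) = +$5.74 billion.

+$5.74 billion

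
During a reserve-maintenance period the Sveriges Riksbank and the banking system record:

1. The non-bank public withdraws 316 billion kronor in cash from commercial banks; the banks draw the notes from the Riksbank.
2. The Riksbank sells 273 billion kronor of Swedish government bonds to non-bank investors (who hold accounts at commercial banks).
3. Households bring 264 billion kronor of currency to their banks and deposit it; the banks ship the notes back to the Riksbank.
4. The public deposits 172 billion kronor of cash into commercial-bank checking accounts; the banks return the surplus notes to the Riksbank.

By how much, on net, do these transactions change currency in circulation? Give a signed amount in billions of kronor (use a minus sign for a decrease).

Riksbank balance sheet:
  Assets:      Securities −273B
  Liabilities: Bank reserves −153B, Currency in circulation −120B
Commercial banking system:
  Assets:      Reserves at CB −153B
  Liabilities: Checkable deposits −153B
So the change in currency in circulation is -120 billion.

-120 billion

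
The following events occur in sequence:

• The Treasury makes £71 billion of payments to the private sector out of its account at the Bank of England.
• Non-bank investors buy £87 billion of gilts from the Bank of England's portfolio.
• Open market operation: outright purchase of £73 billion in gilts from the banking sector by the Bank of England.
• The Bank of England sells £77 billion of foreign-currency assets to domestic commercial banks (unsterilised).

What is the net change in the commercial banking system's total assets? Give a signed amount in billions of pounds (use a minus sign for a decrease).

-£16 billion

Bank of England balance sheet:
  Assets:      Securities −£14B, Foreign assets −£77B
  Liabilities: Bank reserves −£20B, Government deposits −£71B
Commercial banking system:
  Assets:      Reserves at CB −£20B, Securities −£73B, Foreign assets +£77B
  Liabilities: Checkable deposits −£16B
Change in total bank assets = -£16 billion.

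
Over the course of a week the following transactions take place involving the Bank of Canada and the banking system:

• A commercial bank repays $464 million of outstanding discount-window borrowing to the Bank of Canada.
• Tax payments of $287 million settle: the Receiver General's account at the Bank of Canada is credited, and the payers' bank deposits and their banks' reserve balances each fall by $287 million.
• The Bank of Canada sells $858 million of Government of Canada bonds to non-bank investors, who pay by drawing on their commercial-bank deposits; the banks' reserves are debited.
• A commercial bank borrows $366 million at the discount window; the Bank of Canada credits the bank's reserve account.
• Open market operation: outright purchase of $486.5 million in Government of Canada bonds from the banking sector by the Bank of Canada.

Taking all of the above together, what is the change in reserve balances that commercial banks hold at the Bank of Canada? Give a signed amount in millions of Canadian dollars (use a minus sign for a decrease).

-$756.5 million

Bank of Canada balance sheet:
  Assets:      Securities −$371.5M, Loans to banks −$98M
  Liabilities: Bank reserves −$756.5M, Government deposits +$287M
Commercial banking system:
  Assets:      Reserves at CB −$756.5M, Securities −$486.5M
  Liabilities: Checkable deposits −$1145M, Borrowings from CB −$98M
So the change in reserve balances that commercial banks hold at the Bank of Canada is -$756.5 million.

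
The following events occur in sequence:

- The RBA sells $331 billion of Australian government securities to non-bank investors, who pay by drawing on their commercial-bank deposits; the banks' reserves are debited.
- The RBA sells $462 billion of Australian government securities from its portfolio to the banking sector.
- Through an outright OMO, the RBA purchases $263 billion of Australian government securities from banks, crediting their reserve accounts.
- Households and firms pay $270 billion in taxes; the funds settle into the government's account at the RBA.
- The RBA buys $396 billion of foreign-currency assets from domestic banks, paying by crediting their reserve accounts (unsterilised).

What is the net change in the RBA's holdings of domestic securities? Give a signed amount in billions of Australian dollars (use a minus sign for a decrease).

-$530 billion

RBA balance sheet:
  Assets:      Securities −$530B, Foreign assets +$396B
  Liabilities: Bank reserves −$404B, Government deposits +$270B
Commercial banking system:
  Assets:      Reserves at CB −$404B, Securities +$199B, Foreign assets −$396B
  Liabilities: Checkable deposits −$601B
So the change in the RBA's holdings of domestic securities is -$530 billion.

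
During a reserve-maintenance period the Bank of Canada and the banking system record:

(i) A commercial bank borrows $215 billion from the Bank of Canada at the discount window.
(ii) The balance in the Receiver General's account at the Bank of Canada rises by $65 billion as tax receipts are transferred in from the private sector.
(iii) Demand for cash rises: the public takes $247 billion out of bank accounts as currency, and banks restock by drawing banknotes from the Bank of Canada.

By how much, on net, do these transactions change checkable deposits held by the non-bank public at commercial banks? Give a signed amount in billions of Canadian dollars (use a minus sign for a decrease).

-$312 billion

Discount-window loan $215 billion: the counterparty is a bank, so public deposits are unchanged → 0.
Government account inflow $65 billion: non-bank counterparties' bank balances fall → −$65B.
Currency withdrawal $247 billion: non-bank counterparties' bank balances fall → −$247B.
Net: 0 − 65 − 247 = -$312 billion.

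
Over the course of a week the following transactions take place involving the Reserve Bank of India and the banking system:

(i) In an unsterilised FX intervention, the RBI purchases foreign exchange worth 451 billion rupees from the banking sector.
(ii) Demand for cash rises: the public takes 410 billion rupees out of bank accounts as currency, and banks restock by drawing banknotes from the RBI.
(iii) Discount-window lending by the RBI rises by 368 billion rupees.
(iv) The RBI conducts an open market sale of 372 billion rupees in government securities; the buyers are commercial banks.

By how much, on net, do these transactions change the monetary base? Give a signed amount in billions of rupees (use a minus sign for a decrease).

+447 billion

FX purchase 451 billion rupees: RBI balance sheet expands → +451B.
Currency withdrawal 410 billion rupees: just a shift between currency and reserves — both are base money → 0.
Discount-window loan 368 billion rupees: RBI balance sheet expands → +368B.
OMO sale (to banks) 372 billion rupees: RBI balance sheet contracts → −372B.
Net: 451 + 0 + 368 − 372 = +447 billion.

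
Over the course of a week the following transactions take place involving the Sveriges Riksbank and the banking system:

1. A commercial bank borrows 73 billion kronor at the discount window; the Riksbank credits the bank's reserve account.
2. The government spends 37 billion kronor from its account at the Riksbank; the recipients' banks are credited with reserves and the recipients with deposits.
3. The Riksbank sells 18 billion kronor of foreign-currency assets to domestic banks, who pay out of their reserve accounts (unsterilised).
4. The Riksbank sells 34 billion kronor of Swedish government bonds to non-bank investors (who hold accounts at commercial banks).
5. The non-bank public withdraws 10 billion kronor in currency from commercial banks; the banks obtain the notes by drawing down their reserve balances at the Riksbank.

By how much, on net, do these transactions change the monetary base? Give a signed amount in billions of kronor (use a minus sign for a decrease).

+58 billion

Discount-window loan 73 billion kronor: Riksbank balance sheet expands → +73B.
Government spending 37 billion kronor: a non-base liability converts back to reserves → +37B.
FX sale 18 billion kronor: Riksbank balance sheet contracts → −18B.
Asset sale (to non-banks) 34 billion kronor: Riksbank balance sheet contracts → −34B.
Currency withdrawal 10 billion kronor: just a shift between currency and reserves — both are base money → 0.
Net: 73 + 37 − 18 − 34 + 0 = +58 billion.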